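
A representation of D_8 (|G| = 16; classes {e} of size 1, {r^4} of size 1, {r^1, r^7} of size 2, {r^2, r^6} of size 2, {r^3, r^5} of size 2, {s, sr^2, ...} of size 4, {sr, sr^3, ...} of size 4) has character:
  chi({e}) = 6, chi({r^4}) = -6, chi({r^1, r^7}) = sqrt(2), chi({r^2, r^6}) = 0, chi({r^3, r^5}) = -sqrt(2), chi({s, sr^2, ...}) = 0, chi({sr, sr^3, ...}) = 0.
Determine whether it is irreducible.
Not irreducible (reducible): <chi, chi> = 5 > 1.

Argument: <chi, chi> = (1/|G|) sum_C |C| * |chi(C)|^2 = (1/16)[1*|6|^2 + 1*|-6|^2 + 2*|sqrt(2)|^2 + 2*|0|^2 + 2*|-sqrt(2)|^2 + 4*|0|^2 + 4*|0|^2]
  = (1/16)[(36) + (36) + (4) + (0) + (4) + (0) + (0)] = 80/16 = 5.
A character is irreducible iff <chi, chi> = 1, so this representation is reducible.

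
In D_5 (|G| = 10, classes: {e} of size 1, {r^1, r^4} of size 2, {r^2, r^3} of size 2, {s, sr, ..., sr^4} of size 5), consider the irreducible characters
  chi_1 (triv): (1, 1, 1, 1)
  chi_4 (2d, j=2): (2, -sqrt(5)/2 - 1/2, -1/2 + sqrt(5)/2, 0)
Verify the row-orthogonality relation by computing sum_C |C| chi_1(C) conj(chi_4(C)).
Sum = 0; so <chi_1, chi_4> = 0 (distinct irreducibles are orthogonal).

Compute term by term over conjugacy classes (|C| * chi_1(C) * conj(chi_4(C))):
  1*(1)*conj(2) + 2*(1)*conj(-sqrt(5)/2 - 1/2) + 2*(1)*conj(-1/2 + sqrt(5)/2) + 5*(1)*conj(0)
  = (2) + (-sqrt(5) - 1) + (-1 + sqrt(5)) + (0)
  = 0.
Dividing by |G| = 10 gives 0/10 = 0, matching the row-orthogonality relation <chi_1, chi_4> = [chi_1 = chi_4].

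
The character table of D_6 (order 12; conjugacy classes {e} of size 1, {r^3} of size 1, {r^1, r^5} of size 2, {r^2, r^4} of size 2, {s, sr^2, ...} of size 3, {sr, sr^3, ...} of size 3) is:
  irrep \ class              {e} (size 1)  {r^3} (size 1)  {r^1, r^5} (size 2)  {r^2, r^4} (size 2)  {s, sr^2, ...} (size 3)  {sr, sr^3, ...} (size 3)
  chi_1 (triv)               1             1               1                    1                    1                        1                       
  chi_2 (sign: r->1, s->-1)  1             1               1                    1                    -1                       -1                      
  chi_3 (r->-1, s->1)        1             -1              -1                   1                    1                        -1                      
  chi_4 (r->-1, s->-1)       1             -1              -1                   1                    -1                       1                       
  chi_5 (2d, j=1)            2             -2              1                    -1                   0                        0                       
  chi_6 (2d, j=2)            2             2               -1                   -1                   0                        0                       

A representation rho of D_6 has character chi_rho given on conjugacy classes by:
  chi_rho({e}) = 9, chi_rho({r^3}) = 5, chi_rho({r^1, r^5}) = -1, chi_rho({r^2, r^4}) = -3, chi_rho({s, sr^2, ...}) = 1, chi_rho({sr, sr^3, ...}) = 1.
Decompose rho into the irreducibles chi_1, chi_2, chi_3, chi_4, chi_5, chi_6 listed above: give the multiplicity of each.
Multiplicities: chi_1: 1, chi_2: 0, chi_3: 0, chi_4: 0, chi_5: 1, chi_6: 3.

Justification: Use <chi_rho, chi> = (1/|G|) sum_C |C| * chi_rho(C) * conj(chi(C)) with |G| = 12 for each irreducible chi in the table:
  <chi_rho, chi_1> = (1/12)[1*(9)*conj(1) + 1*(5)*conj(1) + 2*(-1)*conj(1) + 2*(-3)*conj(1) + 3*(1)*conj(1) + 3*(1)*conj(1)]
      = (1/12)[(9) + (5) + (-2) + (-6) + (3) + (3)] = 12/12 = 1
  <chi_rho, chi_2> = (1/12)[1*(9)*conj(1) + 1*(5)*conj(1) + 2*(-1)*conj(1) + 2*(-3)*conj(1) + 3*(1)*conj(-1) + 3*(1)*conj(-1)]
      = (1/12)[(9) + (5) + (-2) + (-6) + (-3) + (-3)] = 0/12 = 0
  <chi_rho, chi_3> = (1/12)[1*(9)*conj(1) + 1*(5)*conj(-1) + 2*(-1)*conj(-1) + 2*(-3)*conj(1) + 3*(1)*conj(1) + 3*(1)*conj(-1)]
      = (1/12)[(9) + (-5) + (2) + (-6) + (3) + (-3)] = 0/12 = 0
  <chi_rho, chi_4> = (1/12)[1*(9)*conj(1) + 1*(5)*conj(-1) + 2*(-1)*conj(-1) + 2*(-3)*conj(1) + 3*(1)*conj(-1) + 3*(1)*conj(1)]
      = (1/12)[(9) + (-5) + (2) + (-6) + (-3) + (3)] = 0/12 = 0
  <chi_rho, chi_5> = (1/12)[1*(9)*conj(2) + 1*(5)*conj(-2) + 2*(-1)*conj(1) + 2*(-3)*conj(-1) + 3*(1)*conj(0) + 3*(1)*conj(0)]
      = (1/12)[(18) + (-10) + (-2) + (6) + (0) + (0)] = 12/12 = 1
  <chi_rho, chi_6> = (1/12)[1*(9)*conj(2) + 1*(5)*conj(2) + 2*(-1)*conj(-1) + 2*(-3)*conj(-1) + 3*(1)*conj(0) + 3*(1)*conj(0)]
      = (1/12)[(18) + (10) + (2) + (6) + (0) + (0)] = 36/12 = 3
Dimension check: dim(rho) = sum (mult * dim) = 1*1 + 0*1 + 0*1 + 0*1 + 1*2 + 3*2 = 9 = chi_rho(e) = 9.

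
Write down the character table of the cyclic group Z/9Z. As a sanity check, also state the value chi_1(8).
Character table of Z/9Z (irreps indexed chi_0,...,chi_8 with chi_k(m) = zeta_9^(k*m), zeta_9 = exp(2*pi*i/9)):
  irrep \ class  {0} (size 1)  {1} (size 1)    {2} (size 1)    {3} (size 1)    {4} (size 1)    {5} (size 1)    {6} (size 1)    {7} (size 1)    {8} (size 1)  
  chi_0          1             1               1               1               1               1               1               1               1             
  chi_1          1             exp(2*I*pi/9)   exp(4*I*pi/9)   exp(2*I*pi/3)   exp(8*I*pi/9)   exp(-8*I*pi/9)  exp(-2*I*pi/3)  exp(-4*I*pi/9)  exp(-2*I*pi/9)
  chi_2          1             exp(4*I*pi/9)   exp(8*I*pi/9)   exp(-2*I*pi/3)  exp(-2*I*pi/9)  exp(2*I*pi/9)   exp(2*I*pi/3)   exp(-8*I*pi/9)  exp(-4*I*pi/9)
  chi_3          1             exp(2*I*pi/3)   exp(-2*I*pi/3)  1               exp(2*I*pi/3)   exp(-2*I*pi/3)  1               exp(2*I*pi/3)   exp(-2*I*pi/3)
  chi_4          1             exp(8*I*pi/9)   exp(-2*I*pi/9)  exp(2*I*pi/3)   exp(-4*I*pi/9)  exp(4*I*pi/9)   exp(-2*I*pi/3)  exp(2*I*pi/9)   exp(-8*I*pi/9)
  chi_5          1             exp(-8*I*pi/9)  exp(2*I*pi/9)   exp(-2*I*pi/3)  exp(4*I*pi/9)   exp(-4*I*pi/9)  exp(2*I*pi/3)   exp(-2*I*pi/9)  exp(8*I*pi/9) 
  chi_6          1             exp(-2*I*pi/3)  exp(2*I*pi/3)   1               exp(-2*I*pi/3)  exp(2*I*pi/3)   1               exp(-2*I*pi/3)  exp(2*I*pi/3) 
  chi_7          1             exp(-4*I*pi/9)  exp(-8*I*pi/9)  exp(2*I*pi/3)   exp(2*I*pi/9)   exp(-2*I*pi/9)  exp(-2*I*pi/3)  exp(8*I*pi/9)   exp(4*I*pi/9) 
  chi_8          1             exp(-2*I*pi/9)  exp(-4*I*pi/9)  exp(-2*I*pi/3)  exp(-8*I*pi/9)  exp(8*I*pi/9)   exp(2*I*pi/3)   exp(4*I*pi/9)   exp(2*I*pi/9) 

Spot check: chi_1(8) = zeta_9^(1*8) = zeta_9^8 = exp(-2*I*pi/9).

Solution. Z/9Z is abelian, so all 9 irreducible complex representations are 1-dimensional. They are given by chi_k(m) = zeta_9^(k*m) for k = 0,...,8. Row orthogonality: sum_m chi_k(m) conj(chi_l(m)) = 9 * [k = l].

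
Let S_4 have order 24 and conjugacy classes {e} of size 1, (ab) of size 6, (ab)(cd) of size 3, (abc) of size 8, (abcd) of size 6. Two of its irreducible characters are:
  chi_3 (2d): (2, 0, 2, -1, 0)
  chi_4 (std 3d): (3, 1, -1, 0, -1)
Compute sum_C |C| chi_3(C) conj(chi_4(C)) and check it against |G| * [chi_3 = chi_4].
Sum = 0; so <chi_3, chi_4> = 0 (distinct irreducibles are orthogonal).

Working: Compute term by term over conjugacy classes (|C| * chi_3(C) * conj(chi_4(C))):
  1*(2)*conj(3) + 6*(0)*conj(1) + 3*(2)*conj(-1) + 8*(-1)*conj(0) + 6*(0)*conj(-1)
  = (6) + (0) + (-6) + (0) + (0)
  = 0.
Dividing by |G| = 24 gives 0/24 = 0, matching the row-orthogonality relation <chi_3, chi_4> = [chi_3 = chi_4].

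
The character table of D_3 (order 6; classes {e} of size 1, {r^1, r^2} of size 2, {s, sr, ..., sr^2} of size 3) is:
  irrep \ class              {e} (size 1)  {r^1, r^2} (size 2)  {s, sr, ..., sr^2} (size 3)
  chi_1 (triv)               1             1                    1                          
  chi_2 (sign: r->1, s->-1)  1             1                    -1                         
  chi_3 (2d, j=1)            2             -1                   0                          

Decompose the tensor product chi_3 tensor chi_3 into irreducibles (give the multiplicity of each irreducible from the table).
chi_3 tensor chi_3 = chi_1 + chi_2 + chi_3 (all other irreducibles have multiplicity 0).

Justification: The character of a tensor product is the pointwise product (chi_3 * chi_3)(C) = chi_3(C) * chi_3(C):
  {e}: (2)*(2), {r^1, r^2}: (-1)*(-1), {s, sr, ..., sr^2}: (0)*(0)
so (chi_3 * chi_3) takes values
  {e} -> 4, {r^1, r^2} -> 1, {s, sr, ..., sr^2} -> 0.
Now take the inner product of this character with each irreducible chi from the table, <chi_3*chi_3, chi> = (1/6) sum_C |C| (chi_3*chi_3)(C) conj(chi(C)):
  <chi_3*chi_3, chi_1> = (1/6)[1*(4)*conj(1) + 2*(1)*conj(1) + 3*(0)*conj(1)]
      = (1/6)[(4) + (2) + (0)] = 6/6 = 1
  <chi_3*chi_3, chi_2> = (1/6)[1*(4)*conj(1) + 2*(1)*conj(1) + 3*(0)*conj(-1)]
      = (1/6)[(4) + (2) + (0)] = 6/6 = 1
  <chi_3*chi_3, chi_3> = (1/6)[1*(4)*conj(2) + 2*(1)*conj(-1) + 3*(0)*conj(0)]
      = (1/6)[(8) + (-2) + (0)] = 6/6 = 1
Hence the multiplicities are chi_1: 1, chi_2: 1, chi_3: 1. Dimension check: dim(chi_3)*dim(chi_3) = 2*2 = 4 and sum (mult * dim) = 1*1 + 1*1 + 1*2 = 4.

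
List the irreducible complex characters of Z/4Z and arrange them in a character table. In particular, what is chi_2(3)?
Character table of Z/4Z (irreps indexed chi_0,...,chi_3 with chi_k(m) = zeta_4^(k*m), zeta_4 = exp(2*pi*i/4)):
  irrep \ class  {0} (size 1)  {1} (size 1)  {2} (size 1)  {3} (size 1)
  chi_0          1             1             1             1           
  chi_1          1             I             -1            -I          
  chi_2          1             -1            1             -1          
  chi_3          1             -I            -1            I           

Spot check: chi_2(3) = zeta_4^(2*3) = zeta_4^6 = -1.

Why: Z/4Z is abelian, so all 4 irreducible complex representations are 1-dimensional. They are given by chi_k(m) = zeta_4^(k*m) for k = 0,...,3. Row orthogonality: sum_m chi_k(m) conj(chi_l(m)) = 4 * [k = l].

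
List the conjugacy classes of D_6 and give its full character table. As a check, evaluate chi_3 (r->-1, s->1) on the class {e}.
Conjugacy classes: {e} of size 1, {r^3} of size 1, {r^1, r^5} of size 2, {r^2, r^4} of size 2, {s, sr^2, ...} of size 3, {sr, sr^3, ...} of size 3.
Character table:
  irrep \ class              {e} (size 1)  {r^3} (size 1)  {r^1, r^5} (size 2)  {r^2, r^4} (size 2)  {s, sr^2, ...} (size 3)  {sr, sr^3, ...} (size 3)
  chi_1 (triv)               1             1               1                    1                    1                        1                       
  chi_2 (sign: r->1, s->-1)  1             1               1                    1                    -1                       -1                      
  chi_3 (r->-1, s->1)        1             -1              -1                   1                    1                        -1                      
  chi_4 (r->-1, s->-1)       1             -1              -1                   1                    -1                       1                       
  chi_5 (2d, j=1)            2             -2              1                    -1                   0                        0                       
  chi_6 (2d, j=2)            2             2               -1                   -1                   0                        0                       

Spot check: chi_3 (r->-1, s->1) on {e} = 1.

Proof sketch: D_6 has order 2*6 = 12 with 6 conjugacy classes, hence 6 irreducibles. Sum of squared dims 1 + 1 + 1 + 1 + 4 + 4 = 12 = |G|. Linear characters come from the abelianisation; the 2-dimensional irreps have character r^k -> 2*cos(2*pi*j*k/6), reflections -> 0.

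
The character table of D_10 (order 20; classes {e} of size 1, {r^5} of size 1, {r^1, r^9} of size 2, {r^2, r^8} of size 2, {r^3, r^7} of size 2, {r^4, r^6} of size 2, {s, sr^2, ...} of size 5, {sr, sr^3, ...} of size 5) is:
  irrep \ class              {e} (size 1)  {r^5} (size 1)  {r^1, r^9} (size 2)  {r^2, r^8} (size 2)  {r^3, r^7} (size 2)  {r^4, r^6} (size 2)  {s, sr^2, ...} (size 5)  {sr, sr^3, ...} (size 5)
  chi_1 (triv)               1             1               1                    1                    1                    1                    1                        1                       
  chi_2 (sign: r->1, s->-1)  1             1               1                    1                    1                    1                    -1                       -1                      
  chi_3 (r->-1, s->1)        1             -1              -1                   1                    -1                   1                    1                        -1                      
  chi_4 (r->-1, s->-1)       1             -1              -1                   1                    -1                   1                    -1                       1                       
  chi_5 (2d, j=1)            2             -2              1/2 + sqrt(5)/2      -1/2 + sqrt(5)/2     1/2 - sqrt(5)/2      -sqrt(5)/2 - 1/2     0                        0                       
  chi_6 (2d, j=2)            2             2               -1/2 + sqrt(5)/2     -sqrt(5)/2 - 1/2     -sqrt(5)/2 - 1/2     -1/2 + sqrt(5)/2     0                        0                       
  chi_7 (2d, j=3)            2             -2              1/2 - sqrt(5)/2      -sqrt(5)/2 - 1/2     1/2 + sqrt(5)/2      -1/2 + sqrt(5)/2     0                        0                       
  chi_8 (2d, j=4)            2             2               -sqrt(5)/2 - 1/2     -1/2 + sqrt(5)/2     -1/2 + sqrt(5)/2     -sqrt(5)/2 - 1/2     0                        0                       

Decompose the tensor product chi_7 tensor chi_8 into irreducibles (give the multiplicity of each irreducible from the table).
chi_7 tensor chi_8 = chi_5 + chi_7 (all other irreducibles have multiplicity 0).

Details: The character of a tensor product is the pointwise product (chi_7 * chi_8)(C) = chi_7(C) * chi_8(C):
  {e}: (2)*(2), {r^5}: (-2)*(2), {r^1, r^9}: (1/2 - sqrt(5)/2)*(-sqrt(5)/2 - 1/2), {r^2, r^8}: (-sqrt(5)/2 - 1/2)*(-1/2 + sqrt(5)/2), {r^3, r^7}: (1/2 + sqrt(5)/2)*(-1/2 + sqrt(5)/2), {r^4, r^6}: (-1/2 + sqrt(5)/2)*(-sqrt(5)/2 - 1/2), {s, sr^2, ...}: (0)*(0), {sr, sr^3, ...}: (0)*(0)
so (chi_7 * chi_8) takes values
  {e} -> 4, {r^5} -> -4, {r^1, r^9} -> 1, {r^2, r^8} -> -1, {r^3, r^7} -> 1, {r^4, r^6} -> -1, {s, sr^2, ...} -> 0, {sr, sr^3, ...} -> 0.
Now take the inner product of this character with each irreducible chi from the table, <chi_7*chi_8, chi> = (1/20) sum_C |C| (chi_7*chi_8)(C) conj(chi(C)):
  <chi_7*chi_8, chi_1> = (1/20)[1*(4)*conj(1) + 1*(-4)*conj(1) + 2*(1)*conj(1) + 2*(-1)*conj(1) + 2*(1)*conj(1) + 2*(-1)*conj(1) + 5*(0)*conj(1) + 5*(0)*conj(1)]
      = (1/20)[(4) + (-4) + (2) + (-2) + (2) + (-2) + (0) + (0)] = 0/20 = 0
  <chi_7*chi_8, chi_2> = (1/20)[1*(4)*conj(1) + 1*(-4)*conj(1) + 2*(1)*conj(1) + 2*(-1)*conj(1) + 2*(1)*conj(1) + 2*(-1)*conj(1) + 5*(0)*conj(-1) + 5*(0)*conj(-1)]
      = (1/20)[(4) + (-4) + (2) + (-2) + (2) + (-2) + (0) + (0)] = 0/20 = 0
  <chi_7*chi_8, chi_3> = (1/20)[1*(4)*conj(1) + 1*(-4)*conj(-1) + 2*(1)*conj(-1) + 2*(-1)*conj(1) + 2*(1)*conj(-1) + 2*(-1)*conj(1) + 5*(0)*conj(1) + 5*(0)*conj(-1)]
      = (1/20)[(4) + (4) + (-2) + (-2) + (-2) + (-2) + (0) + (0)] = 0/20 = 0
  <chi_7*chi_8, chi_4> = (1/20)[1*(4)*conj(1) + 1*(-4)*conj(-1) + 2*(1)*conj(-1) + 2*(-1)*conj(1) + 2*(1)*conj(-1) + 2*(-1)*conj(1) + 5*(0)*conj(-1) + 5*(0)*conj(1)]
      = (1/20)[(4) + (4) + (-2) + (-2) + (-2) + (-2) + (0) + (0)] = 0/20 = 0
  <chi_7*chi_8, chi_5> = (1/20)[1*(4)*conj(2) + 1*(-4)*conj(-2) + 2*(1)*conj(1/2 + sqrt(5)/2) + 2*(-1)*conj(-1/2 + sqrt(5)/2) + 2*(1)*conj(1/2 - sqrt(5)/2) + 2*(-1)*conj(-sqrt(5)/2 - 1/2) + 5*(0)*conj(0) + 5*(0)*conj(0)]
      = (1/20)[(8) + (8) + (1 + sqrt(5)) + (1 - sqrt(5)) + (1 - sqrt(5)) + (1 + sqrt(5)) + (0) + (0)] = 20/20 = 1
  <chi_7*chi_8, chi_6> = (1/20)[1*(4)*conj(2) + 1*(-4)*conj(2) + 2*(1)*conj(-1/2 + sqrt(5)/2) + 2*(-1)*conj(-sqrt(5)/2 - 1/2) + 2*(1)*conj(-sqrt(5)/2 - 1/2) + 2*(-1)*conj(-1/2 + sqrt(5)/2) + 5*(0)*conj(0) + 5*(0)*conj(0)]
      = (1/20)[(8) + (-8) + (-1 + sqrt(5)) + (1 + sqrt(5)) + (-sqrt(5) - 1) + (1 - sqrt(5)) + (0) + (0)] = 0/20 = 0
  <chi_7*chi_8, chi_7> = (1/20)[1*(4)*conj(2) + 1*(-4)*conj(-2) + 2*(1)*conj(1/2 - sqrt(5)/2) + 2*(-1)*conj(-sqrt(5)/2 - 1/2) + 2*(1)*conj(1/2 + sqrt(5)/2) + 2*(-1)*conj(-1/2 + sqrt(5)/2) + 5*(0)*conj(0) + 5*(0)*conj(0)]
      = (1/20)[(8) + (8) + (1 - sqrt(5)) + (1 + sqrt(5)) + (1 + sqrt(5)) + (1 - sqrt(5)) + (0) + (0)] = 20/20 = 1
  <chi_7*chi_8, chi_8> = (1/20)[1*(4)*conj(2) + 1*(-4)*conj(2) + 2*(1)*conj(-sqrt(5)/2 - 1/2) + 2*(-1)*conj(-1/2 + sqrt(5)/2) + 2*(1)*conj(-1/2 + sqrt(5)/2) + 2*(-1)*conj(-sqrt(5)/2 - 1/2) + 5*(0)*conj(0) + 5*(0)*conj(0)]
      = (1/20)[(8) + (-8) + (-sqrt(5) - 1) + (1 - sqrt(5)) + (-1 + sqrt(5)) + (1 + sqrt(5)) + (0) + (0)] = 0/20 = 0
Hence the multiplicities are chi_5: 1, chi_7: 1. Dimension check: dim(chi_7)*dim(chi_8) = 2*2 = 4 and sum (mult * dim) = 1*2 + 1*2 = 4.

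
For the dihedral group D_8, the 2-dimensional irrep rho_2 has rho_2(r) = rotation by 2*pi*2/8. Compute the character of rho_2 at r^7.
chi_{rho_2}(r^7) = 2*cos(2*pi*2*7/8) = 0

Derivation: rho_2(r^7) is rotation by angle 2*pi*2*7/8, whose trace is 2*cos(2*pi*2*7/8) = 0.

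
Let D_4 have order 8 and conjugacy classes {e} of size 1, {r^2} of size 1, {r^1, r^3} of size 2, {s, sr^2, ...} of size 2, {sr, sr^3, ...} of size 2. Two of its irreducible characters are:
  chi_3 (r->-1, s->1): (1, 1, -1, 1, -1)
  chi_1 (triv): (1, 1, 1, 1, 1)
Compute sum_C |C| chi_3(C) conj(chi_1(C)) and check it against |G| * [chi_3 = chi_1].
Sum = 0; so <chi_3, chi_1> = 0 (distinct irreducibles are orthogonal).

Reasoning: Compute term by term over conjugacy classes (|C| * chi_3(C) * conj(chi_1(C))):
  1*(1)*conj(1) + 1*(1)*conj(1) + 2*(-1)*conj(1) + 2*(1)*conj(1) + 2*(-1)*conj(1)
  = (1) + (1) + (-2) + (2) + (-2)
  = 0.
Dividing by |G| = 8 gives 0/8 = 0, matching the row-orthogonality relation <chi_3, chi_1> = [chi_3 = chi_1].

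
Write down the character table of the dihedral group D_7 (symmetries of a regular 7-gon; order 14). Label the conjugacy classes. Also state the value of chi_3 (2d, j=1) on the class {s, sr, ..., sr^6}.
Conjugacy classes: {e} of size 1, {r^1, r^6} of size 2, {r^2, r^5} of size 2, {r^3, r^4} of size 2, {s, sr, ..., sr^6} of size 7.
Character table:
  irrep \ class              {e} (size 1)  {r^1, r^6} (size 2)  {r^2, r^5} (size 2)  {r^3, r^4} (size 2)  {s, sr, ..., sr^6} (size 7)
  chi_1 (triv)               1             1                    1                    1                    1                          
  chi_2 (sign: r->1, s->-1)  1             1                    1                    1                    -1                         
  chi_3 (2d, j=1)            2             2*cos(2*pi/7)        -2*cos(3*pi/7)       -2*cos(pi/7)         0                          
  chi_4 (2d, j=2)            2             -2*cos(3*pi/7)       -2*cos(pi/7)         2*cos(2*pi/7)        0                          
  chi_5 (2d, j=3)            2             -2*cos(pi/7)         2*cos(2*pi/7)        -2*cos(3*pi/7)       0                          

Spot check: chi_3 (2d, j=1) on {s, sr, ..., sr^6} = 0.

Details: D_7 has order 2*7 = 14 with 5 conjugacy classes, hence 5 irreducibles. Sum of squared dims 1 + 1 + 4 + 4 + 4 = 14 = |G|. Linear characters come from the abelianisation; the 2-dimensional irreps have character r^k -> 2*cos(2*pi*j*k/7), reflections -> 0.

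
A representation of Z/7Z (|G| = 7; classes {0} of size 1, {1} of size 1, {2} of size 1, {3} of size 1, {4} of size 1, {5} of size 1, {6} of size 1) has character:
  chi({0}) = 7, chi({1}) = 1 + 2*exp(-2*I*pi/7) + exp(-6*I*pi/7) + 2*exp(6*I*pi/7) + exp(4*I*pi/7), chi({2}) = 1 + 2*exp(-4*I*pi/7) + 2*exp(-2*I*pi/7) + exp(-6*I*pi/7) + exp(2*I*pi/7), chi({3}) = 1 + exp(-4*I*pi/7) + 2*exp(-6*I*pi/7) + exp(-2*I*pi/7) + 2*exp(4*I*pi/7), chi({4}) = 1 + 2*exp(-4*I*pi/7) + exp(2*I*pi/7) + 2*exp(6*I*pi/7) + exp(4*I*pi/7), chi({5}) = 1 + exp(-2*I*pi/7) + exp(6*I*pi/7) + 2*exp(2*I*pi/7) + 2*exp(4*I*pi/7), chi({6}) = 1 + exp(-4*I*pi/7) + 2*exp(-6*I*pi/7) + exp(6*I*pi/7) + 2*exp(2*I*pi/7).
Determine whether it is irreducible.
Not irreducible (reducible): <chi, chi> = 11 > 1.

Justification: <chi, chi> = (1/|G|) sum_C |C| * |chi(C)|^2 = (1/7)[1*|7|^2 + 1*|1 + 2*exp(-2*I*pi/7) + exp(-6*I*pi/7) + 2*exp(6*I*pi/7) + exp(4*I*pi/7)|^2 + 1*|1 + 2*exp(-4*I*pi/7) + 2*exp(-2*I*pi/7) + exp(-6*I*pi/7) + exp(2*I*pi/7)|^2 + 1*|1 + exp(-4*I*pi/7) + 2*exp(-6*I*pi/7) + exp(-2*I*pi/7) + 2*exp(4*I*pi/7)|^2 + 1*|1 + 2*exp(-4*I*pi/7) + exp(2*I*pi/7) + 2*exp(6*I*pi/7) + exp(4*I*pi/7)|^2 + 1*|1 + exp(-2*I*pi/7) + exp(6*I*pi/7) + 2*exp(2*I*pi/7) + 2*exp(4*I*pi/7)|^2 + 1*|1 + exp(-4*I*pi/7) + 2*exp(-6*I*pi/7) + exp(6*I*pi/7) + 2*exp(2*I*pi/7)|^2]
  = (1/7)[(49) + (11 + 6*exp(-2*I*pi/7) + 9*exp(-6*I*pi/7) + 4*exp(-4*I*pi/7) + 4*exp(4*I*pi/7) + 9*exp(6*I*pi/7) + 6*exp(2*I*pi/7)) + (11 + 9*exp(-2*I*pi/7) + 6*exp(-4*I*pi/7) + 4*exp(-6*I*pi/7) + 4*exp(6*I*pi/7) + 6*exp(4*I*pi/7) + 9*exp(2*I*pi/7)) + (11 + 9*exp(-4*I*pi/7) + 4*exp(-2*I*pi/7) + 6*exp(-6*I*pi/7) + 6*exp(6*I*pi/7) + 4*exp(2*I*pi/7) + 9*exp(4*I*pi/7)) + (11 + 9*exp(-4*I*pi/7) + 4*exp(-2*I*pi/7) + 6*exp(-6*I*pi/7) + 6*exp(6*I*pi/7) + 4*exp(2*I*pi/7) + 9*exp(4*I*pi/7)) + (11 + 9*exp(-2*I*pi/7) + 6*exp(-4*I*pi/7) + 4*exp(-6*I*pi/7) + 4*exp(6*I*pi/7) + 6*exp(4*I*pi/7) + 9*exp(2*I*pi/7)) + (11 + 6*exp(-2*I*pi/7) + 9*exp(-6*I*pi/7) + 4*exp(-4*I*pi/7) + 4*exp(4*I*pi/7) + 9*exp(6*I*pi/7) + 6*exp(2*I*pi/7))] = 77/7 = 11.
(Exp terms are combined using exp(i*s)*conj(exp(i*t)) = exp(i*(s-t)), and sums of them are collapsed using the identity that for every m > 1 the m distinct m-th roots of unity sum to 0, e.g. 1 + exp(2*I*pi/3) + exp(-2*I*pi/3) = 0.)
A character is irreducible iff <chi, chi> = 1, so this representation is reducible.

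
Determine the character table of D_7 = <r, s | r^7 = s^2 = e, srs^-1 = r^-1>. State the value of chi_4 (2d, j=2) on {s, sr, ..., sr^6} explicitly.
Conjugacy classes: {e} of size 1, {r^1, r^6} of size 2, {r^2, r^5} of size 2, {r^3, r^4} of size 2, {s, sr, ..., sr^6} of size 7.
Character table:
  irrep \ class              {e} (size 1)  {r^1, r^6} (size 2)  {r^2, r^5} (size 2)  {r^3, r^4} (size 2)  {s, sr, ..., sr^6} (size 7)
  chi_1 (triv)               1             1                    1                    1                    1                          
  chi_2 (sign: r->1, s->-1)  1             1                    1                    1                    -1                         
  chi_3 (2d, j=1)            2             2*cos(2*pi/7)        -2*cos(3*pi/7)       -2*cos(pi/7)         0                          
  chi_4 (2d, j=2)            2             -2*cos(3*pi/7)       -2*cos(pi/7)         2*cos(2*pi/7)        0                          
  chi_5 (2d, j=3)            2             -2*cos(pi/7)         2*cos(2*pi/7)        -2*cos(3*pi/7)       0                          

Spot check: chi_4 (2d, j=2) on {s, sr, ..., sr^6} = 0.

Why: D_7 has order 2*7 = 14 with 5 conjugacy classes, hence 5 irreducibles. Sum of squared dims 1 + 1 + 4 + 4 + 4 = 14 = |G|. Linear characters come from the abelianisation; the 2-dimensional irreps have character r^k -> 2*cos(2*pi*j*k/7), reflections -> 0.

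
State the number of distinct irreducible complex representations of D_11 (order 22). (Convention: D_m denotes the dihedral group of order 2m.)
7

Derivation: The number of irreducible complex representations of a finite group equals its number of conjugacy classes. D_11 has 7 conjugacy classes ((n+3)/2 for n odd), so D_11 (order 22) has exactly 7 irreducible complex representations.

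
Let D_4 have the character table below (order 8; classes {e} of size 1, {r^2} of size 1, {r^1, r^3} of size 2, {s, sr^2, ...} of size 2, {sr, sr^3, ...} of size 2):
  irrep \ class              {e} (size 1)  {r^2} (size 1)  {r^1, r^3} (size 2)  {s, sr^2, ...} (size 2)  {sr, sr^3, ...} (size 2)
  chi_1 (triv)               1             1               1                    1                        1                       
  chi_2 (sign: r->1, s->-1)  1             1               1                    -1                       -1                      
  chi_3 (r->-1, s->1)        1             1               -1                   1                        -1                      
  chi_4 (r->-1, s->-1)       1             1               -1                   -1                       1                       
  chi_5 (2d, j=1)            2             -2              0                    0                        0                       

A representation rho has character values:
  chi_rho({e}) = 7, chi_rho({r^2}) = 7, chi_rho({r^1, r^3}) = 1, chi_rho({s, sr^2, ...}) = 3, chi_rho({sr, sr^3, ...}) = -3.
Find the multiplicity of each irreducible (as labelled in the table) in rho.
Multiplicities: chi_1: 2, chi_2: 2, chi_3: 3, chi_4: 0, chi_5: 0.

Use <chi_rho, chi> = (1/|G|) sum_C |C| * chi_rho(C) * conj(chi(C)) with |G| = 8 for each irreducible chi in the table:
  <chi_rho, chi_1> = (1/8)[1*(7)*conj(1) + 1*(7)*conj(1) + 2*(1)*conj(1) + 2*(3)*conj(1) + 2*(-3)*conj(1)]
      = (1/8)[(7) + (7) + (2) + (6) + (-6)] = 16/8 = 2
  <chi_rho, chi_2> = (1/8)[1*(7)*conj(1) + 1*(7)*conj(1) + 2*(1)*conj(1) + 2*(3)*conj(-1) + 2*(-3)*conj(-1)]
      = (1/8)[(7) + (7) + (2) + (-6) + (6)] = 16/8 = 2
  <chi_rho, chi_3> = (1/8)[1*(7)*conj(1) + 1*(7)*conj(1) + 2*(1)*conj(-1) + 2*(3)*conj(1) + 2*(-3)*conj(-1)]
      = (1/8)[(7) + (7) + (-2) + (6) + (6)] = 24/8 = 3
  <chi_rho, chi_4> = (1/8)[1*(7)*conj(1) + 1*(7)*conj(1) + 2*(1)*conj(-1) + 2*(3)*conj(-1) + 2*(-3)*conj(1)]
      = (1/8)[(7) + (7) + (-2) + (-6) + (-6)] = 0/8 = 0
  <chi_rho, chi_5> = (1/8)[1*(7)*conj(2) + 1*(7)*conj(-2) + 2*(1)*conj(0) + 2*(3)*conj(0) + 2*(-3)*conj(0)]
      = (1/8)[(14) + (-14) + (0) + (0) + (0)] = 0/8 = 0
Dimension check: dim(rho) = sum (mult * dim) = 2*1 + 2*1 + 3*1 + 0*1 + 0*2 = 7 = chi_rho(e) = 7.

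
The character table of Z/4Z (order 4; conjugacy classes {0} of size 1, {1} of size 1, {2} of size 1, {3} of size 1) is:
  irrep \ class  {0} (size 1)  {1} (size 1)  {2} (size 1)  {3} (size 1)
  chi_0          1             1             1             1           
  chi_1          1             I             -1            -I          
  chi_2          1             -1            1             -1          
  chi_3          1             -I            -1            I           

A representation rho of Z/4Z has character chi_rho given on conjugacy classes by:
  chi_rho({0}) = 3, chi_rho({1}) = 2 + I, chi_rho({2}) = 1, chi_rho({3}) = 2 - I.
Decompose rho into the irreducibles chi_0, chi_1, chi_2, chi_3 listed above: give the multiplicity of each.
Multiplicities: chi_0: 2, chi_1: 1, chi_2: 0, chi_3: 0.

Solution. Use <chi_rho, chi> = (1/|G|) sum_C |C| * chi_rho(C) * conj(chi(C)) with |G| = 4 for each irreducible chi in the table:
  <chi_rho, chi_0> = (1/4)[1*(3)*conj(1) + 1*(2 + I)*conj(1) + 1*(1)*conj(1) + 1*(2 - I)*conj(1)]
      = (1/4)[(3) + (2 + I) + (1) + (2 - I)] = 8/4 = 2
  <chi_rho, chi_1> = (1/4)[1*(3)*conj(1) + 1*(2 + I)*conj(I) + 1*(1)*conj(-1) + 1*(2 - I)*conj(-I)]
      = (1/4)[(3) + (1 - 2*I) + (-1) + (1 + 2*I)] = 4/4 = 1
  <chi_rho, chi_2> = (1/4)[1*(3)*conj(1) + 1*(2 + I)*conj(-1) + 1*(1)*conj(1) + 1*(2 - I)*conj(-1)]
      = (1/4)[(3) + (-2 - I) + (1) + (-2 + I)] = 0/4 = 0
  <chi_rho, chi_3> = (1/4)[1*(3)*conj(1) + 1*(2 + I)*conj(-I) + 1*(1)*conj(-1) + 1*(2 - I)*conj(I)]
      = (1/4)[(3) + (-1 + 2*I) + (-1) + (-1 - 2*I)] = 0/4 = 0
(Exp terms are combined using exp(i*s)*conj(exp(i*t)) = exp(i*(s-t)), and sums of them are collapsed using the identity that for every m > 1 the m distinct m-th roots of unity sum to 0, e.g. 1 + exp(2*I*pi/3) + exp(-2*I*pi/3) = 0.)
Dimension check: dim(rho) = sum (mult * dim) = 2*1 + 1*1 + 0*1 + 0*1 = 3 = chi_rho(e) = 3.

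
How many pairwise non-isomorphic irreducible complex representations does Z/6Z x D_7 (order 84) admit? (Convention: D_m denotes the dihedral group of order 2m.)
30

Reasoning: The number of irreducible complex representations of a finite group equals its number of conjugacy classes. For a direct product, #classes(G x H) = #classes(G) * #classes(H). Z/6Z has 6 classes (abelian), D_7 has 5 classes, so 6 * 5 = 30, so Z/6Z x D_7 (order 84) has exactly 30 irreducible complex representations.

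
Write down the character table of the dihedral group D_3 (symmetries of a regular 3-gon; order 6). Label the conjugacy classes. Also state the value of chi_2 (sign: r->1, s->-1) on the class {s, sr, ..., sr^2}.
Conjugacy classes: {e} of size 1, {r^1, r^2} of size 2, {s, sr, ..., sr^2} of size 3.
Character table:
  irrep \ class              {e} (size 1)  {r^1, r^2} (size 2)  {s, sr, ..., sr^2} (size 3)
  chi_1 (triv)               1             1                    1                          
  chi_2 (sign: r->1, s->-1)  1             1                    -1                         
  chi_3 (2d, j=1)            2             -1                   0                          

Spot check: chi_2 (sign: r->1, s->-1) on {s, sr, ..., sr^2} = -1.

Justification: D_3 has order 2*3 = 6 with 3 conjugacy classes, hence 3 irreducibles. Sum of squared dims 1 + 1 + 4 = 6 = |G|. Linear characters come from the abelianisation; the 2-dimensional irreps have character r^k -> 2*cos(2*pi*j*k/3), reflections -> 0.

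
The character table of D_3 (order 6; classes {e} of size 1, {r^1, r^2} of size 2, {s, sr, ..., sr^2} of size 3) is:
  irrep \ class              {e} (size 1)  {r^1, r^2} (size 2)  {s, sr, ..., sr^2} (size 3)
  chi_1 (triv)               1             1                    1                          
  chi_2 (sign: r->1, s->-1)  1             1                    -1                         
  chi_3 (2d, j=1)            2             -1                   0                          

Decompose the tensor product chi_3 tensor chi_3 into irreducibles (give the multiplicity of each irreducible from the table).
chi_3 tensor chi_3 = chi_1 + chi_2 + chi_3 (all other irreducibles have multiplicity 0).

Details: The character of a tensor product is the pointwise product (chi_3 * chi_3)(C) = chi_3(C) * chi_3(C):
  {e}: (2)*(2), {r^1, r^2}: (-1)*(-1), {s, sr, ..., sr^2}: (0)*(0)
so (chi_3 * chi_3) takes values
  {e} -> 4, {r^1, r^2} -> 1, {s, sr, ..., sr^2} -> 0.
Now take the inner product of this character with each irreducible chi from the table, <chi_3*chi_3, chi> = (1/6) sum_C |C| (chi_3*chi_3)(C) conj(chi(C)):
  <chi_3*chi_3, chi_1> = (1/6)[1*(4)*conj(1) + 2*(1)*conj(1) + 3*(0)*conj(1)]
      = (1/6)[(4) + (2) + (0)] = 6/6 = 1
  <chi_3*chi_3, chi_2> = (1/6)[1*(4)*conj(1) + 2*(1)*conj(1) + 3*(0)*conj(-1)]
      = (1/6)[(4) + (2) + (0)] = 6/6 = 1
  <chi_3*chi_3, chi_3> = (1/6)[1*(4)*conj(2) + 2*(1)*conj(-1) + 3*(0)*conj(0)]
      = (1/6)[(8) + (-2) + (0)] = 6/6 = 1
Hence the multiplicities are chi_1: 1, chi_2: 1, chi_3: 1. Dimension check: dim(chi_3)*dim(chi_3) = 2*2 = 4 and sum (mult * dim) = 1*1 + 1*1 + 1*2 = 4.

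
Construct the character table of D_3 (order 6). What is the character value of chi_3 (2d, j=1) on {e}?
Conjugacy classes: {e} of size 1, {r^1, r^2} of size 2, {s, sr, ..., sr^2} of size 3.
Character table:
  irrep \ class              {e} (size 1)  {r^1, r^2} (size 2)  {s, sr, ..., sr^2} (size 3)
  chi_1 (triv)               1             1                    1                          
  chi_2 (sign: r->1, s->-1)  1             1                    -1                         
  chi_3 (2d, j=1)            2             -1                   0                          

Spot check: chi_3 (2d, j=1) on {e} = 2.

Justification: D_3 has order 2*3 = 6 with 3 conjugacy classes, hence 3 irreducibles. Sum of squared dims 1 + 1 + 4 = 6 = |G|. Linear characters come from the abelianisation; the 2-dimensional irreps have character r^k -> 2*cos(2*pi*j*k/3), reflections -> 0.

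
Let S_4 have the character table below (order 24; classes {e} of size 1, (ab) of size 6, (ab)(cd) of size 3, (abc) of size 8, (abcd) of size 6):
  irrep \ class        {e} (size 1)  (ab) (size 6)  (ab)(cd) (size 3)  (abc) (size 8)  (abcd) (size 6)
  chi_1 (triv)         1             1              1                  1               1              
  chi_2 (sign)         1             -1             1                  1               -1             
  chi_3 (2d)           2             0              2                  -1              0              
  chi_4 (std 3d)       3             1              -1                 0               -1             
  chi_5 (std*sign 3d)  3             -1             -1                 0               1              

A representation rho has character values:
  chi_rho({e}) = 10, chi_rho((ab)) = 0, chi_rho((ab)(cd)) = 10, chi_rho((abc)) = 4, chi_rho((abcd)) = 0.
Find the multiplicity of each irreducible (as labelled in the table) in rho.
Multiplicities: chi_1: 3, chi_2: 3, chi_3: 2, chi_4: 0, chi_5: 0.

Use <chi_rho, chi> = (1/|G|) sum_C |C| * chi_rho(C) * conj(chi(C)) with |G| = 24 for each irreducible chi in the table:
  <chi_rho, chi_1> = (1/24)[1*(10)*conj(1) + 6*(0)*conj(1) + 3*(10)*conj(1) + 8*(4)*conj(1) + 6*(0)*conj(1)]
      = (1/24)[(10) + (0) + (30) + (32) + (0)] = 72/24 = 3
  <chi_rho, chi_2> = (1/24)[1*(10)*conj(1) + 6*(0)*conj(-1) + 3*(10)*conj(1) + 8*(4)*conj(1) + 6*(0)*conj(-1)]
      = (1/24)[(10) + (0) + (30) + (32) + (0)] = 72/24 = 3
  <chi_rho, chi_3> = (1/24)[1*(10)*conj(2) + 6*(0)*conj(0) + 3*(10)*conj(2) + 8*(4)*conj(-1) + 6*(0)*conj(0)]
      = (1/24)[(20) + (0) + (60) + (-32) + (0)] = 48/24 = 2
  <chi_rho, chi_4> = (1/24)[1*(10)*conj(3) + 6*(0)*conj(1) + 3*(10)*conj(-1) + 8*(4)*conj(0) + 6*(0)*conj(-1)]
      = (1/24)[(30) + (0) + (-30) + (0) + (0)] = 0/24 = 0
  <chi_rho, chi_5> = (1/24)[1*(10)*conj(3) + 6*(0)*conj(-1) + 3*(10)*conj(-1) + 8*(4)*conj(0) + 6*(0)*conj(1)]
      = (1/24)[(30) + (0) + (-30) + (0) + (0)] = 0/24 = 0
Dimension check: dim(rho) = sum (mult * dim) = 3*1 + 3*1 + 2*2 + 0*3 + 0*3 = 10 = chi_rho(e) = 10.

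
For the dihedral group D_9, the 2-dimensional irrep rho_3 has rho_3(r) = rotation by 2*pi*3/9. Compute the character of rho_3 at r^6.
chi_{rho_3}(r^6) = 2*cos(2*pi*3*6/9) = 2

rho_3(r^6) is rotation by angle 2*pi*3*6/9, whose trace is 2*cos(2*pi*3*6/9) = 2.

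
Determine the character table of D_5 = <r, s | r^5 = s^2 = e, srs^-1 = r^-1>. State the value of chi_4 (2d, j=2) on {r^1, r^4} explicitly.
Conjugacy classes: {e} of size 1, {r^1, r^4} of size 2, {r^2, r^3} of size 2, {s, sr, ..., sr^4} of size 5.
Character table:
  irrep \ class              {e} (size 1)  {r^1, r^4} (size 2)  {r^2, r^3} (size 2)  {s, sr, ..., sr^4} (size 5)
  chi_1 (triv)               1             1                    1                    1                          
  chi_2 (sign: r->1, s->-1)  1             1                    1                    -1                         
  chi_3 (2d, j=1)            2             -1/2 + sqrt(5)/2     -sqrt(5)/2 - 1/2     0                          
  chi_4 (2d, j=2)            2             -sqrt(5)/2 - 1/2     -1/2 + sqrt(5)/2     0                          

Spot check: chi_4 (2d, j=2) on {r^1, r^4} = -sqrt(5)/2 - 1/2.

Details: D_5 has order 2*5 = 10 with 4 conjugacy classes, hence 4 irreducibles. Sum of squared dims 1 + 1 + 4 + 4 = 10 = |G|. Linear characters come from the abelianisation; the 2-dimensional irreps have character r^k -> 2*cos(2*pi*j*k/5), reflections -> 0.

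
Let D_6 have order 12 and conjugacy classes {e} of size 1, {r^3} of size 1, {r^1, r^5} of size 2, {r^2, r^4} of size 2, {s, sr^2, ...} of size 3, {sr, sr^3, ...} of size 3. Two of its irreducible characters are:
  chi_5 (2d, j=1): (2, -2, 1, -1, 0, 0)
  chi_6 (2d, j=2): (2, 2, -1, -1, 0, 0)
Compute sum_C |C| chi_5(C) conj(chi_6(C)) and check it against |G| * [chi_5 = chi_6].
Sum = 0; so <chi_5, chi_6> = 0 (distinct irreducibles are orthogonal).

Compute term by term over conjugacy classes (|C| * chi_5(C) * conj(chi_6(C))):
  1*(2)*conj(2) + 1*(-2)*conj(2) + 2*(1)*conj(-1) + 2*(-1)*conj(-1) + 3*(0)*conj(0) + 3*(0)*conj(0)
  = (4) + (-4) + (-2) + (2) + (0) + (0)
  = 0.
Dividing by |G| = 12 gives 0/12 = 0, matching the row-orthogonality relation <chi_5, chi_6> = [chi_5 = chi_6].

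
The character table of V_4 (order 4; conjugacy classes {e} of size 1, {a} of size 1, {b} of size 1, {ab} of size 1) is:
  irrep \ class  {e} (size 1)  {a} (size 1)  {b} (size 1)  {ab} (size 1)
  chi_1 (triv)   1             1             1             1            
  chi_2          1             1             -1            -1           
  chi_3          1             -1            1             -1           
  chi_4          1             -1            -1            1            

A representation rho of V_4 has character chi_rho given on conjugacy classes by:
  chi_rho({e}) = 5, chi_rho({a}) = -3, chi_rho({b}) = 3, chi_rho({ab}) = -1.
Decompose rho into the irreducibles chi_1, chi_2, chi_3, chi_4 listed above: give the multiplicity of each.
Multiplicities: chi_1: 1, chi_2: 0, chi_3: 3, chi_4: 1.

Explanation: Use <chi_rho, chi> = (1/|G|) sum_C |C| * chi_rho(C) * conj(chi(C)) with |G| = 4 for each irreducible chi in the table:
  <chi_rho, chi_1> = (1/4)[1*(5)*conj(1) + 1*(-3)*conj(1) + 1*(3)*conj(1) + 1*(-1)*conj(1)]
      = (1/4)[(5) + (-3) + (3) + (-1)] = 4/4 = 1
  <chi_rho, chi_2> = (1/4)[1*(5)*conj(1) + 1*(-3)*conj(1) + 1*(3)*conj(-1) + 1*(-1)*conj(-1)]
      = (1/4)[(5) + (-3) + (-3) + (1)] = 0/4 = 0
  <chi_rho, chi_3> = (1/4)[1*(5)*conj(1) + 1*(-3)*conj(-1) + 1*(3)*conj(1) + 1*(-1)*conj(-1)]
      = (1/4)[(5) + (3) + (3) + (1)] = 12/4 = 3
  <chi_rho, chi_4> = (1/4)[1*(5)*conj(1) + 1*(-3)*conj(-1) + 1*(3)*conj(-1) + 1*(-1)*conj(1)]
      = (1/4)[(5) + (3) + (-3) + (-1)] = 4/4 = 1
Dimension check: dim(rho) = sum (mult * dim) = 1*1 + 0*1 + 3*1 + 1*1 = 5 = chi_rho(e) = 5.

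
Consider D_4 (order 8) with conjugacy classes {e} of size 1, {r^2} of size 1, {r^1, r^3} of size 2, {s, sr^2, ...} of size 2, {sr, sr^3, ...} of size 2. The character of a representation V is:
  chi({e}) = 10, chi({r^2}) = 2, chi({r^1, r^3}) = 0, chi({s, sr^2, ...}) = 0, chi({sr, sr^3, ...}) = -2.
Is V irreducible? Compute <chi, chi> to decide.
Not irreducible (reducible): <chi, chi> = 14 > 1.

Argument: <chi, chi> = (1/|G|) sum_C |C| * |chi(C)|^2 = (1/8)[1*|10|^2 + 1*|2|^2 + 2*|0|^2 + 2*|0|^2 + 2*|-2|^2]
  = (1/8)[(100) + (4) + (0) + (0) + (8)] = 112/8 = 14.
A character is irreducible iff <chi, chi> = 1, so this representation is reducible.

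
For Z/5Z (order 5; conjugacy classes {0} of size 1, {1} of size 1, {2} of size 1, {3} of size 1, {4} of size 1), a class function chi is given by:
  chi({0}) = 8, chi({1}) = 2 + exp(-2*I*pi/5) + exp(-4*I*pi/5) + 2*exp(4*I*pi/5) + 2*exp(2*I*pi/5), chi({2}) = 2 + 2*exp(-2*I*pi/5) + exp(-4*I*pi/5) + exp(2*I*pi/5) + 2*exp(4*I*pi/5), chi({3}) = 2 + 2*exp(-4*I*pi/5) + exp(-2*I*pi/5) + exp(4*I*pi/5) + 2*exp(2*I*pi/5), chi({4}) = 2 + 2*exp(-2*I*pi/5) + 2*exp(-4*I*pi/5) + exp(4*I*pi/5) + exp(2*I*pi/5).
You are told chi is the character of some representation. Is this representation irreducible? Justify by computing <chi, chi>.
Not irreducible (reducible): <chi, chi> = 14 > 1.

Working: <chi, chi> = (1/|G|) sum_C |C| * |chi(C)|^2 = (1/5)[1*|8|^2 + 1*|2 + exp(-2*I*pi/5) + exp(-4*I*pi/5) + 2*exp(4*I*pi/5) + 2*exp(2*I*pi/5)|^2 + 1*|2 + 2*exp(-2*I*pi/5) + exp(-4*I*pi/5) + exp(2*I*pi/5) + 2*exp(4*I*pi/5)|^2 + 1*|2 + 2*exp(-4*I*pi/5) + exp(-2*I*pi/5) + exp(4*I*pi/5) + 2*exp(2*I*pi/5)|^2 + 1*|2 + 2*exp(-2*I*pi/5) + 2*exp(-4*I*pi/5) + exp(4*I*pi/5) + exp(2*I*pi/5)|^2]
  = (1/5)[(64) + (14 + 13*exp(-2*I*pi/5) + 12*exp(-4*I*pi/5) + 12*exp(4*I*pi/5) + 13*exp(2*I*pi/5)) + (14 + 12*exp(-2*I*pi/5) + 13*exp(-4*I*pi/5) + 13*exp(4*I*pi/5) + 12*exp(2*I*pi/5)) + (14 + 12*exp(-2*I*pi/5) + 13*exp(-4*I*pi/5) + 13*exp(4*I*pi/5) + 12*exp(2*I*pi/5)) + (14 + 13*exp(-2*I*pi/5) + 12*exp(-4*I*pi/5) + 12*exp(4*I*pi/5) + 13*exp(2*I*pi/5))] = 70/5 = 14.
(Exp terms are combined using exp(i*s)*conj(exp(i*t)) = exp(i*(s-t)), and sums of them are collapsed using the identity that for every m > 1 the m distinct m-th roots of unity sum to 0, e.g. 1 + exp(2*I*pi/3) + exp(-2*I*pi/3) = 0.)
A character is irreducible iff <chi, chi> = 1, so this representation is reducible.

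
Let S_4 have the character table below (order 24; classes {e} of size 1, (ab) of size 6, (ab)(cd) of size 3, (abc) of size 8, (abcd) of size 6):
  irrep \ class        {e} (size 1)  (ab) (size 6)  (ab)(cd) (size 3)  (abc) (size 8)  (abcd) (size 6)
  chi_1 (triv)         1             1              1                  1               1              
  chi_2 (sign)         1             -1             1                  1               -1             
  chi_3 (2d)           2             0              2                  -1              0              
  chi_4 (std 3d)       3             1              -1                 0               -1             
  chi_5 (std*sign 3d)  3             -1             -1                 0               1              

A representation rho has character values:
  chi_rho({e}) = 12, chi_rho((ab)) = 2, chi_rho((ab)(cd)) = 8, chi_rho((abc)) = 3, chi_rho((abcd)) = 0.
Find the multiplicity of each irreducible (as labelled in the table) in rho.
Multiplicities: chi_1: 3, chi_2: 2, chi_3: 2, chi_4: 1, chi_5: 0.

Reasoning: Use <chi_rho, chi> = (1/|G|) sum_C |C| * chi_rho(C) * conj(chi(C)) with |G| = 24 for each irreducible chi in the table:
  <chi_rho, chi_1> = (1/24)[1*(12)*conj(1) + 6*(2)*conj(1) + 3*(8)*conj(1) + 8*(3)*conj(1) + 6*(0)*conj(1)]
      = (1/24)[(12) + (12) + (24) + (24) + (0)] = 72/24 = 3
  <chi_rho, chi_2> = (1/24)[1*(12)*conj(1) + 6*(2)*conj(-1) + 3*(8)*conj(1) + 8*(3)*conj(1) + 6*(0)*conj(-1)]
      = (1/24)[(12) + (-12) + (24) + (24) + (0)] = 48/24 = 2
  <chi_rho, chi_3> = (1/24)[1*(12)*conj(2) + 6*(2)*conj(0) + 3*(8)*conj(2) + 8*(3)*conj(-1) + 6*(0)*conj(0)]
      = (1/24)[(24) + (0) + (48) + (-24) + (0)] = 48/24 = 2
  <chi_rho, chi_4> = (1/24)[1*(12)*conj(3) + 6*(2)*conj(1) + 3*(8)*conj(-1) + 8*(3)*conj(0) + 6*(0)*conj(-1)]
      = (1/24)[(36) + (12) + (-24) + (0) + (0)] = 24/24 = 1
  <chi_rho, chi_5> = (1/24)[1*(12)*conj(3) + 6*(2)*conj(-1) + 3*(8)*conj(-1) + 8*(3)*conj(0) + 6*(0)*conj(1)]
      = (1/24)[(36) + (-12) + (-24) + (0) + (0)] = 0/24 = 0
Dimension check: dim(rho) = sum (mult * dim) = 3*1 + 2*1 + 2*2 + 1*3 + 0*3 = 12 = chi_rho(e) = 12.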